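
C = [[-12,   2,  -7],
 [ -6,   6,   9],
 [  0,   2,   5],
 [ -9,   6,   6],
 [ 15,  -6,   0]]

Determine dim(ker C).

1

Row reduce to echelon form.
R2 ← R2 − (1/2)·R1: [0, 5, 25/2]
R4 ← R4 − (3/4)·R1: [0, 9/2, 45/4]
R5 ← R5 + (5/4)·R1: [0, -7/2, -35/4]
R3 ← R3 − (2/5)·R2: [0, 0, 0]
R4 ← R4 − (9/10)·R2: [0, 0, 0]
R5 ← R5 + (7/10)·R2: [0, 0, 0]
2 nonzero rows, so rank(C) = 2.
C has 3 columns; by rank–nullity, nullity = 3 − 2 = 1.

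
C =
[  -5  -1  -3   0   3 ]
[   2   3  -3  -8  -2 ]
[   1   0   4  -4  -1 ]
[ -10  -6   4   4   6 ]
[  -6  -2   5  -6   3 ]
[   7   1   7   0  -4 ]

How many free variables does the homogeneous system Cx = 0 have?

0

Row reduce to echelon form.
R2 ← R2 + (2/5)·R1: [0, 13/5, -21/5, -8, -4/5]
R3 ← R3 + (1/5)·R1: [0, -1/5, 17/5, -4, -2/5]
R4 ← R4 − (2)·R1: [0, -4, 10, 4, 0]
R5 ← R5 − (6/5)·R1: [0, -4/5, 43/5, -6, -3/5]
R6 ← R6 + (7/5)·R1: [0, -2/5, 14/5, 0, 1/5]
R3 ← R3 + (1/13)·R2: [0, 0, 40/13, -60/13, -6/13]
R4 ← R4 + (20/13)·R2: [0, 0, 46/13, -108/13, -16/13]
R5 ← R5 + (4/13)·R2: [0, 0, 95/13, -110/13, -11/13]
R6 ← R6 + (2/13)·R2: [0, 0, 28/13, -16/13, 1/13]
R4 ← R4 − (23/20)·R3: [0, 0, 0, -3, -7/10]
R5 ← R5 − (19/8)·R3: [0, 0, 0, 5/2, 1/4]
R6 ← R6 − (7/10)·R3: [0, 0, 0, 2, 2/5]
R5 ← R5 + (5/6)·R4: [0, 0, 0, 0, -1/3]
R6 ← R6 + (2/3)·R4: [0, 0, 0, 0, -1/15]
R6 ← R6 − (1/5)·R5: [0, 0, 0, 0, 0]
5 nonzero rows, so rank(C) = 5.
C has 5 columns; by rank–nullity, nullity = 5 − 5 = 0.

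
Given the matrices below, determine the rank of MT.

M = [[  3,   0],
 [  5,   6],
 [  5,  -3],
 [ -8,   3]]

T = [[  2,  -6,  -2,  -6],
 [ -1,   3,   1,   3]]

First compute MT:
[[  6, -18,  -6, -18],
 [  4, -12,  -4, -12],
 [ 13, -39, -13, -39],
 [-19,  57,  19,  57]]
Now row reduce the product.
R2 ← R2 − (2/3)·R1: [0, 0, 0, 0]
R3 ← R3 − (13/6)·R1: [0, 0, 0, 0]
R4 ← R4 + (19/6)·R1: [0, 0, 0, 0]
1 nonzero row, so rank(MT) = 1.

1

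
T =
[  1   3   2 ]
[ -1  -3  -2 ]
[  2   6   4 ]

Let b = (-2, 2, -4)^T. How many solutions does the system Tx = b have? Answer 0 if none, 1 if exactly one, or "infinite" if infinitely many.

Row reduce the augmented matrix [T | b].
R2 ← R2 + R1: [0, 0, 0, 0]
R3 ← R3 − (2)·R1: [0, 0, 0, 0]
The echelon form has 1 nonzero rows, and every pivot lies in the first 3 columns, so rank(T) = rank([T|b]) = 1.
The system is consistent.
rank = 1 < 3 unknowns, so there are infinitely many solutions.

infinite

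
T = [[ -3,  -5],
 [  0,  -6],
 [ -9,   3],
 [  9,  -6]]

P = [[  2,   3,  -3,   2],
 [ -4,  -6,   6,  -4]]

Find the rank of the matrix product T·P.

First compute TP:
[[ 14,  21, -21,  14],
 [ 24,  36, -36,  24],
 [-30, -45,  45, -30],
 [ 42,  63, -63,  42]]
Now row reduce the product.
R2 ← R2 − (12/7)·R1: [0, 0, 0, 0]
R3 ← R3 + (15/7)·R1: [0, 0, 0, 0]
R4 ← R4 − (3)·R1: [0, 0, 0, 0]
1 nonzero row, so rank(TP) = 1.

1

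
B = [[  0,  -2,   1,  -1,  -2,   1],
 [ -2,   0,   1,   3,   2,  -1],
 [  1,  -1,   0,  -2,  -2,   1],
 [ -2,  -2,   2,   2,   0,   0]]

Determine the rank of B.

Row reduce to echelon form.
Swap R1 ↔ R2
R3 ← R3 + (1/2)·R1: [0, -1, 1/2, -1/2, -1, 1/2]
R4 ← R4 − R1: [0, -2, 1, -1, -2, 1]
R3 ← R3 − (1/2)·R2: [0, 0, 0, 0, 0, 0]
R4 ← R4 − R2: [0, 0, 0, 0, 0, 0]
Echelon form has 2 nonzero rows, so rank(B) = 2.

2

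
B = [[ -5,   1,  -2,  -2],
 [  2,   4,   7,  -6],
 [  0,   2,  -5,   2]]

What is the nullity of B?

1

Row reduce to echelon form.
R2 ← R2 + (2/5)·R1: [0, 22/5, 31/5, -34/5]
R3 ← R3 − (5/11)·R2: [0, 0, -86/11, 56/11]
3 nonzero rows, so rank(B) = 3.
B has 4 columns; by rank–nullity, nullity = 4 − 3 = 1.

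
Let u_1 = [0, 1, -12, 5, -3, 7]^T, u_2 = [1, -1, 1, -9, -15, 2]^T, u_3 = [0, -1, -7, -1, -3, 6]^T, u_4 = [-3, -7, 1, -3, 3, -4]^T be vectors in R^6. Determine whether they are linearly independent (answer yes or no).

Form the matrix with these vectors as rows and row reduce.
Swap R1 ↔ R2
R4 ← R4 + (3)·R1: [0, -10, 4, -30, -42, 2]
R3 ← R3 + R2: [0, 0, -19, 4, -6, 13]
R4 ← R4 + (10)·R2: [0, 0, -116, 20, -72, 72]
R4 ← R4 − (116/19)·R3: [0, 0, 0, -84/19, -672/19, -140/19]
4 nonzero rows, so the 4 vectors span a space of dimension 4.
Since 4 = 4, the vectors are linearly independent.

yes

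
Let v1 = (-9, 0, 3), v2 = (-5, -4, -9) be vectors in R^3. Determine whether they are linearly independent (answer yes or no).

yes

Form the matrix with these vectors as rows and row reduce.
R2 ← R2 − (5/9)·R1: [0, -4, -32/3]
2 nonzero rows, so the 2 vectors span a space of dimension 2.
Since 2 = 2, the vectors are linearly independent.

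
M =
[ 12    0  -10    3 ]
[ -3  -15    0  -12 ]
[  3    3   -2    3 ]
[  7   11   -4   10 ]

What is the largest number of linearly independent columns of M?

Row reduce to echelon form.
R2 ← R2 + (1/4)·R1: [0, -15, -5/2, -45/4]
R3 ← R3 − (1/4)·R1: [0, 3, 1/2, 9/4]
R4 ← R4 − (7/12)·R1: [0, 11, 11/6, 33/4]
R3 ← R3 + (1/5)·R2: [0, 0, 0, 0]
R4 ← R4 + (11/15)·R2: [0, 0, 0, 0]
Echelon form has 2 nonzero rows, so rank(M) = 2.
The rank gives the maximum number of linearly independent columns: 2.

2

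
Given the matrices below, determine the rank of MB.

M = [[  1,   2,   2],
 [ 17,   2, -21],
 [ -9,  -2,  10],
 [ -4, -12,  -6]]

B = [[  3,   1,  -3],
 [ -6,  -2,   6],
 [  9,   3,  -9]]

1

First compute MB:
[[  9,   3,  -9],
 [-150, -50, 150],
 [ 75,  25, -75],
 [  6,   2,  -6]]
Now row reduce the product.
R2 ← R2 + (50/3)·R1: [0, 0, 0]
R3 ← R3 − (25/3)·R1: [0, 0, 0]
R4 ← R4 − (2/3)·R1: [0, 0, 0]
1 nonzero row, so rank(MB) = 1.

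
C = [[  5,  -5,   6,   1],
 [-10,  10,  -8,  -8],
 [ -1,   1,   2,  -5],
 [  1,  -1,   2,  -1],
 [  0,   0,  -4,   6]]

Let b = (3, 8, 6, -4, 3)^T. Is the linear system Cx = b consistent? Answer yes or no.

Row reduce the augmented matrix [C | b].
R2 ← R2 + (2)·R1: [0, 0, 4, -6, 14]
R3 ← R3 + (1/5)·R1: [0, 0, 16/5, -24/5, 33/5]
R4 ← R4 − (1/5)·R1: [0, 0, 4/5, -6/5, -23/5]
R3 ← R3 − (4/5)·R2: [0, 0, 0, 0, -23/5]
R4 ← R4 − (1/5)·R2: [0, 0, 0, 0, -37/5]
R5 ← R5 + R2: [0, 0, 0, 0, 17]
R4 ← R4 − (37/23)·R3: [0, 0, 0, 0, 0]
R5 ← R5 + (85/23)·R3: [0, 0, 0, 0, 0]
The echelon form has 3 nonzero rows; the last pivot sits in the augmented column, so rank(C) = 2 but rank([C|b]) = 3.
Since the ranks differ, the system is inconsistent.

no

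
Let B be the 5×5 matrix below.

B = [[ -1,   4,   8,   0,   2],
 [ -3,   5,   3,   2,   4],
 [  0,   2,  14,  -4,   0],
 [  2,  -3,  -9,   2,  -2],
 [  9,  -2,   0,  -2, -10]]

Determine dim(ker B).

1

Row reduce to echelon form.
R2 ← R2 − (3)·R1: [0, -7, -21, 2, -2]
R4 ← R4 + (2)·R1: [0, 5, 7, 2, 2]
R5 ← R5 + (9)·R1: [0, 34, 72, -2, 8]
R3 ← R3 + (2/7)·R2: [0, 0, 8, -24/7, -4/7]
R4 ← R4 + (5/7)·R2: [0, 0, -8, 24/7, 4/7]
R5 ← R5 + (34/7)·R2: [0, 0, -30, 54/7, -12/7]
R4 ← R4 + R3: [0, 0, 0, 0, 0]
R5 ← R5 + (15/4)·R3: [0, 0, 0, -36/7, -27/7]
Swap R4 ↔ R5
4 nonzero rows, so rank(B) = 4.
B has 5 columns; by rank–nullity, nullity = 5 − 4 = 1.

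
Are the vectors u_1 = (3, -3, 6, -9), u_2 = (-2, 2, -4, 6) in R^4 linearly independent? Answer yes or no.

Form the matrix with these vectors as rows and row reduce.
R2 ← R2 + (2/3)·R1: [0, 0, 0, 0]
1 nonzero row, so the 2 vectors span a space of dimension 1.
Since 1 < 2, the vectors are linearly dependent.

no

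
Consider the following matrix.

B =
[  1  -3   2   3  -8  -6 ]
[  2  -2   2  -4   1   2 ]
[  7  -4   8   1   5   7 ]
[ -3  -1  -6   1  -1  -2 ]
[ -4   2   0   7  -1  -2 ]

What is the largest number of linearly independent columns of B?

Row reduce to echelon form.
R2 ← R2 − (2)·R1: [0, 4, -2, -10, 17, 14]
R3 ← R3 − (7)·R1: [0, 17, -6, -20, 61, 49]
R4 ← R4 + (3)·R1: [0, -10, 0, 10, -25, -20]
R5 ← R5 + (4)·R1: [0, -10, 8, 19, -33, -26]
R3 ← R3 − (17/4)·R2: [0, 0, 5/2, 45/2, -45/4, -21/2]
R4 ← R4 + (5/2)·R2: [0, 0, -5, -15, 35/2, 15]
R5 ← R5 + (5/2)·R2: [0, 0, 3, -6, 19/2, 9]
R4 ← R4 + (2)·R3: [0, 0, 0, 30, -5, -6]
R5 ← R5 − (6/5)·R3: [0, 0, 0, -33, 23, 108/5]
R5 ← R5 + (11/10)·R4: [0, 0, 0, 0, 35/2, 15]
Echelon form has 5 nonzero rows, so rank(B) = 5.
The rank gives the maximum number of linearly independent columns: 5.

5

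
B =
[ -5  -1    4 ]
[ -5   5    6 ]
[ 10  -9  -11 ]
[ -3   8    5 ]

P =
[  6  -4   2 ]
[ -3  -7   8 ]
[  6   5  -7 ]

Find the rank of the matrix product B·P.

2

First compute BP:
[[ -3,  47, -46],
 [ -9,  15, -12],
 [ 21, -32,  25],
 [-12, -19,  23]]
Now row reduce the product.
R2 ← R2 − (3)·R1: [0, -126, 126]
R3 ← R3 + (7)·R1: [0, 297, -297]
R4 ← R4 − (4)·R1: [0, -207, 207]
R3 ← R3 + (33/14)·R2: [0, 0, 0]
R4 ← R4 − (23/14)·R2: [0, 0, 0]
2 nonzero rows, so rank(BP) = 2.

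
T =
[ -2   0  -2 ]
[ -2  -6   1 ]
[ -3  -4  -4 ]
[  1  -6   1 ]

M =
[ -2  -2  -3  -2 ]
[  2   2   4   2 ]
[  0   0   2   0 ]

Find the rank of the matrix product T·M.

2

First compute TM:
[[  4,   4,   2,   4],
 [ -8,  -8, -16,  -8],
 [ -2,  -2, -15,  -2],
 [-14, -14, -25, -14]]
Now row reduce the product.
R2 ← R2 + (2)·R1: [0, 0, -12, 0]
R3 ← R3 + (1/2)·R1: [0, 0, -14, 0]
R4 ← R4 + (7/2)·R1: [0, 0, -18, 0]
R3 ← R3 − (7/6)·R2: [0, 0, 0, 0]
R4 ← R4 − (3/2)·R2: [0, 0, 0, 0]
2 nonzero rows, so rank(TM) = 2.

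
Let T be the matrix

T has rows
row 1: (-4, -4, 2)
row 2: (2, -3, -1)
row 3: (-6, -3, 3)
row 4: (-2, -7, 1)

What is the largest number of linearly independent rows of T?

2

Row reduce to echelon form.
R2 ← R2 + (1/2)·R1: [0, -5, 0]
R3 ← R3 − (3/2)·R1: [0, 3, 0]
R4 ← R4 − (1/2)·R1: [0, -5, 0]
R3 ← R3 + (3/5)·R2: [0, 0, 0]
R4 ← R4 − R2: [0, 0, 0]
Echelon form has 2 nonzero rows, so rank(T) = 2.
The rank gives the maximum number of linearly independent rows: 2.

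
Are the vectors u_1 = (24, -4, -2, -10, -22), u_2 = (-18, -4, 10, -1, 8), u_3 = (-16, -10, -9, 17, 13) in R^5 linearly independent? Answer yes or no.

yes

Form the matrix with these vectors as rows and row reduce.
R2 ← R2 + (3/4)·R1: [0, -7, 17/2, -17/2, -17/2]
R3 ← R3 + (2/3)·R1: [0, -38/3, -31/3, 31/3, -5/3]
R3 ← R3 − (38/21)·R2: [0, 0, -180/7, 180/7, 96/7]
3 nonzero rows, so the 3 vectors span a space of dimension 3.
Since 3 = 3, the vectors are linearly independent.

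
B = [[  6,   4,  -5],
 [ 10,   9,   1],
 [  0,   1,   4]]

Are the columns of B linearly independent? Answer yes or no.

no

Row reduce B to echelon form.
R2 ← R2 − (5/3)·R1: [0, 7/3, 28/3]
R3 ← R3 − (3/7)·R2: [0, 0, 0]
2 pivots among 3 columns.
Only 2 < 3 pivot columns, so the columns are linearly dependent.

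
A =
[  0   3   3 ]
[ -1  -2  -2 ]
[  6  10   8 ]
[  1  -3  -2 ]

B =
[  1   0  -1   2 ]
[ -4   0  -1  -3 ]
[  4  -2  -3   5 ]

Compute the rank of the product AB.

First compute AB:
[[  0,  -6, -12,   6],
 [ -1,   4,   9,  -6],
 [ -2, -16, -40,  22],
 [  5,   4,   8,   1]]
Now row reduce the product.
Swap R1 ↔ R2
R3 ← R3 − (2)·R1: [0, -24, -58, 34]
R4 ← R4 + (5)·R1: [0, 24, 53, -29]
R3 ← R3 − (4)·R2: [0, 0, -10, 10]
R4 ← R4 + (4)·R2: [0, 0, 5, -5]
R4 ← R4 + (1/2)·R3: [0, 0, 0, 0]
3 nonzero rows, so rank(AB) = 3.

3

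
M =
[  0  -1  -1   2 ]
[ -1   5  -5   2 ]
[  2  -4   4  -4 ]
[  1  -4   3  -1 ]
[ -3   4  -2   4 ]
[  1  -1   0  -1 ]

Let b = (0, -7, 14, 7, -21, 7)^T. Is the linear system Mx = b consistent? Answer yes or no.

Row reduce the augmented matrix [M | b].
Swap R1 ↔ R2
R3 ← R3 + (2)·R1: [0, 6, -6, 0, 0]
R4 ← R4 + R1: [0, 1, -2, 1, 0]
R5 ← R5 − (3)·R1: [0, -11, 13, -2, 0]
R6 ← R6 + R1: [0, 4, -5, 1, 0]
R3 ← R3 + (6)·R2: [0, 0, -12, 12, 0]
R4 ← R4 + R2: [0, 0, -3, 3, 0]
R5 ← R5 − (11)·R2: [0, 0, 24, -24, 0]
R6 ← R6 + (4)·R2: [0, 0, -9, 9, 0]
R4 ← R4 − (1/4)·R3: [0, 0, 0, 0, 0]
R5 ← R5 + (2)·R3: [0, 0, 0, 0, 0]
R6 ← R6 − (3/4)·R3: [0, 0, 0, 0, 0]
The echelon form has 3 nonzero rows, and every pivot lies in the first 4 columns, so rank(M) = rank([M|b]) = 3.
The system is consistent.

yes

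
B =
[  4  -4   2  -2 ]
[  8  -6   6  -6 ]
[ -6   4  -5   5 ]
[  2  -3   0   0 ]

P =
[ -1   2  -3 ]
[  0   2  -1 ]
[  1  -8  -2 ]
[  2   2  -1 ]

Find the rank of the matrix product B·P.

First compute BP:
[[ -6, -20, -10],
 [-14, -56, -24],
 [ 11,  46,  19],
 [ -2,  -2,  -3]]
Now row reduce the product.
R2 ← R2 − (7/3)·R1: [0, -28/3, -2/3]
R3 ← R3 + (11/6)·R1: [0, 28/3, 2/3]
R4 ← R4 − (1/3)·R1: [0, 14/3, 1/3]
R3 ← R3 + R2: [0, 0, 0]
R4 ← R4 + (1/2)·R2: [0, 0, 0]
2 nonzero rows, so rank(BP) = 2.

2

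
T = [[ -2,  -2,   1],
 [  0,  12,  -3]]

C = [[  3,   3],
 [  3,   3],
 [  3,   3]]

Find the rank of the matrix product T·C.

1

First compute TC:
[[ -9,  -9],
 [ 27,  27]]
Now row reduce the product.
R2 ← R2 + (3)·R1: [0, 0]
1 nonzero row, so rank(TC) = 1.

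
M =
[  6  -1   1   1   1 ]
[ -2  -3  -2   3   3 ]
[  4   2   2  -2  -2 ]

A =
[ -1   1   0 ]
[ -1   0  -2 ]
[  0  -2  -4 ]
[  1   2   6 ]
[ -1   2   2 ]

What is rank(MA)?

2

First compute MA:
[[ -5,   8,   6],
 [  5,  14,  38],
 [ -6,  -8, -28]]
Now row reduce the product.
R2 ← R2 + R1: [0, 22, 44]
R3 ← R3 − (6/5)·R1: [0, -88/5, -176/5]
R3 ← R3 + (4/5)·R2: [0, 0, 0]
2 nonzero rows, so rank(MA) = 2.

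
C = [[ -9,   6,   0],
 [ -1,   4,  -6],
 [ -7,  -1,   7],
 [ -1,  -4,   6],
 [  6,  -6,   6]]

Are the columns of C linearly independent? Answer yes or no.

yes

Row reduce C to echelon form.
R2 ← R2 − (1/9)·R1: [0, 10/3, -6]
R3 ← R3 − (7/9)·R1: [0, -17/3, 7]
R4 ← R4 − (1/9)·R1: [0, -14/3, 6]
R5 ← R5 + (2/3)·R1: [0, -2, 6]
R3 ← R3 + (17/10)·R2: [0, 0, -16/5]
R4 ← R4 + (7/5)·R2: [0, 0, -12/5]
R5 ← R5 + (3/5)·R2: [0, 0, 12/5]
R4 ← R4 − (3/4)·R3: [0, 0, 0]
R5 ← R5 + (3/4)·R3: [0, 0, 0]
3 pivots among 3 columns.
Every column is a pivot column, so the columns are linearly independent.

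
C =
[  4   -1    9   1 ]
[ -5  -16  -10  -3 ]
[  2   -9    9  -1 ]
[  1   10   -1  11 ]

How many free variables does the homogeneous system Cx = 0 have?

0

Row reduce to echelon form.
R2 ← R2 + (5/4)·R1: [0, -69/4, 5/4, -7/4]
R3 ← R3 − (1/2)·R1: [0, -17/2, 9/2, -3/2]
R4 ← R4 − (1/4)·R1: [0, 41/4, -13/4, 43/4]
R3 ← R3 − (34/69)·R2: [0, 0, 268/69, -44/69]
R4 ← R4 + (41/69)·R2: [0, 0, -173/69, 670/69]
R4 ← R4 + (173/268)·R3: [0, 0, 0, 623/67]
4 nonzero rows, so rank(C) = 4.
C has 4 columns; by rank–nullity, nullity = 4 − 4 = 0.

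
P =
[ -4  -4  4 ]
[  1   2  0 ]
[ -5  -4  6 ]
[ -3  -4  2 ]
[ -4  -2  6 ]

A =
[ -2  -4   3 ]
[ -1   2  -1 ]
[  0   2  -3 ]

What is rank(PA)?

First compute PA:
[[ 12,  16, -20],
 [ -4,   0,   1],
 [ 14,  24, -29],
 [ 10,   8, -11],
 [ 10,  24, -28]]
Now row reduce the product.
R2 ← R2 + (1/3)·R1: [0, 16/3, -17/3]
R3 ← R3 − (7/6)·R1: [0, 16/3, -17/3]
R4 ← R4 − (5/6)·R1: [0, -16/3, 17/3]
R5 ← R5 − (5/6)·R1: [0, 32/3, -34/3]
R3 ← R3 − R2: [0, 0, 0]
R4 ← R4 + R2: [0, 0, 0]
R5 ← R5 − (2)·R2: [0, 0, 0]
2 nonzero rows, so rank(PA) = 2.

2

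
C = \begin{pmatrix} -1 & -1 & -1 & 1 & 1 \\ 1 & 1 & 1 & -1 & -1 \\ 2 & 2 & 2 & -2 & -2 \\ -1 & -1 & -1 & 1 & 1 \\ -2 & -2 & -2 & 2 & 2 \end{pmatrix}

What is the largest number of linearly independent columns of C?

Row reduce to echelon form.
R2 ← R2 + R1: [0, 0, 0, 0, 0]
R3 ← R3 + (2)·R1: [0, 0, 0, 0, 0]
R4 ← R4 − R1: [0, 0, 0, 0, 0]
R5 ← R5 − (2)·R1: [0, 0, 0, 0, 0]
Echelon form has 1 nonzero row, so rank(C) = 1.
The rank gives the maximum number of linearly independent columns: 1.

1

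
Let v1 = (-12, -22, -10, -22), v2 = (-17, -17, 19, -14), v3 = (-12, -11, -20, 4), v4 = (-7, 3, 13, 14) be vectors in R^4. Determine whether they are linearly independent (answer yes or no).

Form the matrix with these vectors as rows and row reduce.
R2 ← R2 − (17/12)·R1: [0, 85/6, 199/6, 103/6]
R3 ← R3 − R1: [0, 11, -10, 26]
R4 ← R4 − (7/12)·R1: [0, 95/6, 113/6, 161/6]
R3 ← R3 − (66/85)·R2: [0, 0, -3039/85, 1077/85]
R4 ← R4 − (19/17)·R2: [0, 0, -310/17, 130/17]
R4 ← R4 − (1550/3039)·R3: [0, 0, 0, 1200/1013]
4 nonzero rows, so the 4 vectors span a space of dimension 4.
Since 4 = 4, the vectors are linearly independent.

yes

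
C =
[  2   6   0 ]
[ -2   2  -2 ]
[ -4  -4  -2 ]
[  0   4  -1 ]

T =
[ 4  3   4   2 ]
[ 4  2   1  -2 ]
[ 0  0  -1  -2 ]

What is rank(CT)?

2

First compute CT:
[[ 32,  18,  14,  -8],
 [  0,  -2,  -4,  -4],
 [-32, -20, -18,   4],
 [ 16,   8,   5,  -6]]
Now row reduce the product.
R3 ← R3 + R1: [0, -2, -4, -4]
R4 ← R4 − (1/2)·R1: [0, -1, -2, -2]
R3 ← R3 − R2: [0, 0, 0, 0]
R4 ← R4 − (1/2)·R2: [0, 0, 0, 0]
2 nonzero rows, so rank(CT) = 2.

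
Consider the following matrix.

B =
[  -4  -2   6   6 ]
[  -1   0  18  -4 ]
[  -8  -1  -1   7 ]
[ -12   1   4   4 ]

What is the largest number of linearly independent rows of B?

4

Row reduce to echelon form.
R2 ← R2 − (1/4)·R1: [0, 1/2, 33/2, -11/2]
R3 ← R3 − (2)·R1: [0, 3, -13, -5]
R4 ← R4 − (3)·R1: [0, 7, -14, -14]
R3 ← R3 − (6)·R2: [0, 0, -112, 28]
R4 ← R4 − (14)·R2: [0, 0, -245, 63]
R4 ← R4 − (35/16)·R3: [0, 0, 0, 7/4]
Echelon form has 4 nonzero rows, so rank(B) = 4.
The rank gives the maximum number of linearly independent rows: 4.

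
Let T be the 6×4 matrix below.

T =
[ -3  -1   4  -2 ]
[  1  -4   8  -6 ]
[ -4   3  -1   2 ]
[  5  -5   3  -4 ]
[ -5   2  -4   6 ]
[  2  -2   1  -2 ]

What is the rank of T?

Row reduce to echelon form.
R2 ← R2 + (1/3)·R1: [0, -13/3, 28/3, -20/3]
R3 ← R3 − (4/3)·R1: [0, 13/3, -19/3, 14/3]
R4 ← R4 + (5/3)·R1: [0, -20/3, 29/3, -22/3]
R5 ← R5 − (5/3)·R1: [0, 11/3, -32/3, 28/3]
R6 ← R6 + (2/3)·R1: [0, -8/3, 11/3, -10/3]
R3 ← R3 + R2: [0, 0, 3, -2]
R4 ← R4 − (20/13)·R2: [0, 0, -61/13, 38/13]
R5 ← R5 + (11/13)·R2: [0, 0, -36/13, 48/13]
R6 ← R6 − (8/13)·R2: [0, 0, -27/13, 10/13]
R4 ← R4 + (61/39)·R3: [0, 0, 0, -8/39]
R5 ← R5 + (12/13)·R3: [0, 0, 0, 24/13]
R6 ← R6 + (9/13)·R3: [0, 0, 0, -8/13]
R5 ← R5 + (9)·R4: [0, 0, 0, 0]
R6 ← R6 − (3)·R4: [0, 0, 0, 0]
Echelon form has 4 nonzero rows, so rank(T) = 4.

4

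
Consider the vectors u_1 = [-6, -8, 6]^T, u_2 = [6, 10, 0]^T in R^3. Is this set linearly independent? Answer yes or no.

yes

Form the matrix with these vectors as rows and row reduce.
R2 ← R2 + R1: [0, 2, 6]
2 nonzero rows, so the 2 vectors span a space of dimension 2.
Since 2 = 2, the vectors are linearly independent.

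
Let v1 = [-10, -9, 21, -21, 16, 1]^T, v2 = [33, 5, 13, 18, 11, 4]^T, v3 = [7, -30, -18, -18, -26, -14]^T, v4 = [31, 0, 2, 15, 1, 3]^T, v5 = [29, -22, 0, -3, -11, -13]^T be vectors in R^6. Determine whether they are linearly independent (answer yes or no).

no

Form the matrix with these vectors as rows and row reduce.
R2 ← R2 + (33/10)·R1: [0, -247/10, 823/10, -513/10, 319/5, 73/10]
R3 ← R3 + (7/10)·R1: [0, -363/10, -33/10, -327/10, -74/5, -133/10]
R4 ← R4 + (31/10)·R1: [0, -279/10, 671/10, -501/10, 253/5, 61/10]
R5 ← R5 + (29/10)·R1: [0, -481/10, 609/10, -639/10, 177/5, -101/10]
R3 ← R3 − (363/247)·R2: [0, 0, -30690/247, 555/13, -26815/247, -5935/247]
R4 ← R4 − (279/247)·R2: [0, 0, -6388/247, 102/13, -5302/247, -530/247]
R5 ← R5 − (37/19)·R2: [0, 0, -1888/19, 36, -1688/19, -462/19]
R4 ← R4 − (3194/15345)·R3: [0, 0, 0, -1064/1023, 112/99, 8764/3069]
R5 ← R5 − (12272/15345)·R3: [0, 0, 0, 1900/1023, -200/99, -15650/3069]
R5 ← R5 + (25/14)·R4: [0, 0, 0, 0, 0, 0]
4 nonzero rows, so the 5 vectors span a space of dimension 4.
Since 4 < 5, the vectors are linearly dependent.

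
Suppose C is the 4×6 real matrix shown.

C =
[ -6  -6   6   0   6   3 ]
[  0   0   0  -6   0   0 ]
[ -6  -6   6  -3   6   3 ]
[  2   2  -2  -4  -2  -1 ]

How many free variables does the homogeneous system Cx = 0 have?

4

Row reduce to echelon form.
R3 ← R3 − R1: [0, 0, 0, -3, 0, 0]
R4 ← R4 + (1/3)·R1: [0, 0, 0, -4, 0, 0]
R3 ← R3 − (1/2)·R2: [0, 0, 0, 0, 0, 0]
R4 ← R4 − (2/3)·R2: [0, 0, 0, 0, 0, 0]
2 nonzero rows, so rank(C) = 2.
C has 6 columns; by rank–nullity, nullity = 6 − 2 = 4.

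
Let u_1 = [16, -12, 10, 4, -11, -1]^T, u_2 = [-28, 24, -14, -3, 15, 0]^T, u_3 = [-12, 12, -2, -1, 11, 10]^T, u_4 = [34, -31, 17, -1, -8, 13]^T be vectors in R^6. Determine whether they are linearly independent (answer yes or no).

no

Form the matrix with these vectors as rows and row reduce.
R2 ← R2 + (7/4)·R1: [0, 3, 7/2, 4, -17/4, -7/4]
R3 ← R3 + (3/4)·R1: [0, 3, 11/2, 2, 11/4, 37/4]
R4 ← R4 − (17/8)·R1: [0, -11/2, -17/4, -19/2, 123/8, 121/8]
R3 ← R3 − R2: [0, 0, 2, -2, 7, 11]
R4 ← R4 + (11/6)·R2: [0, 0, 13/6, -13/6, 91/12, 143/12]
R4 ← R4 − (13/12)·R3: [0, 0, 0, 0, 0, 0]
3 nonzero rows, so the 4 vectors span a space of dimension 3.
Since 3 < 4, the vectors are linearly dependent.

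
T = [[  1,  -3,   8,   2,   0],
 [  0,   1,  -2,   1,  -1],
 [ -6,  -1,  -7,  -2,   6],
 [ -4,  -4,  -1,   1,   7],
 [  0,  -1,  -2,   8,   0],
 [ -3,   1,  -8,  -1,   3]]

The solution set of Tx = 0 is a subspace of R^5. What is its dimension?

1

Row reduce to echelon form.
R3 ← R3 + (6)·R1: [0, -19, 41, 10, 6]
R4 ← R4 + (4)·R1: [0, -16, 31, 9, 7]
R6 ← R6 + (3)·R1: [0, -8, 16, 5, 3]
R3 ← R3 + (19)·R2: [0, 0, 3, 29, -13]
R4 ← R4 + (16)·R2: [0, 0, -1, 25, -9]
R5 ← R5 + R2: [0, 0, -4, 9, -1]
R6 ← R6 + (8)·R2: [0, 0, 0, 13, -5]
R4 ← R4 + (1/3)·R3: [0, 0, 0, 104/3, -40/3]
R5 ← R5 + (4/3)·R3: [0, 0, 0, 143/3, -55/3]
R5 ← R5 − (11/8)·R4: [0, 0, 0, 0, 0]
R6 ← R6 − (3/8)·R4: [0, 0, 0, 0, 0]
4 nonzero rows, so rank(T) = 4.
T has 5 columns; by rank–nullity, nullity = 5 − 4 = 1.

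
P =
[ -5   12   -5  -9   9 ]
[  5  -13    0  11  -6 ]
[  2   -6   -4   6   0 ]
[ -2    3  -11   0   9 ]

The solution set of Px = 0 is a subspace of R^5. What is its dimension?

3

Row reduce to echelon form.
R2 ← R2 + R1: [0, -1, -5, 2, 3]
R3 ← R3 + (2/5)·R1: [0, -6/5, -6, 12/5, 18/5]
R4 ← R4 − (2/5)·R1: [0, -9/5, -9, 18/5, 27/5]
R3 ← R3 − (6/5)·R2: [0, 0, 0, 0, 0]
R4 ← R4 − (9/5)·R2: [0, 0, 0, 0, 0]
2 nonzero rows, so rank(P) = 2.
P has 5 columns; by rank–nullity, nullity = 5 − 2 = 3.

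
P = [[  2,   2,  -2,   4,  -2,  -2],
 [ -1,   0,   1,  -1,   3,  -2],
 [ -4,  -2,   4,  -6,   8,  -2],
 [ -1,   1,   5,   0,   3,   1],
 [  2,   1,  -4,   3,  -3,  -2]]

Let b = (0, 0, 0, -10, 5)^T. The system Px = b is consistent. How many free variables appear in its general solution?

Row reduce the augmented matrix [P | b].
R2 ← R2 + (1/2)·R1: [0, 1, 0, 1, 2, -3, 0]
R3 ← R3 + (2)·R1: [0, 2, 0, 2, 4, -6, 0]
R4 ← R4 + (1/2)·R1: [0, 2, 4, 2, 2, 0, -10]
R5 ← R5 − R1: [0, -1, -2, -1, -1, 0, 5]
R3 ← R3 − (2)·R2: [0, 0, 0, 0, 0, 0, 0]
R4 ← R4 − (2)·R2: [0, 0, 4, 0, -2, 6, -10]
R5 ← R5 + R2: [0, 0, -2, 0, 1, -3, 5]
Swap R3 ↔ R4
R5 ← R5 + (1/2)·R3: [0, 0, 0, 0, 0, 0, 0]
The echelon form has 3 nonzero rows, and every pivot lies in the first 6 columns, so rank(P) = rank([P|b]) = 3.
The system is consistent.
Free variables = (unknowns) − (rank) = 6 − 3 = 3.

3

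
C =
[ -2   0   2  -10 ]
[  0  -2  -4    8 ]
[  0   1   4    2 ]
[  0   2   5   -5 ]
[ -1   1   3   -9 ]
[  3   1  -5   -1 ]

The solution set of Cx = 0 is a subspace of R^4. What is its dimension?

1

Row reduce to echelon form.
R5 ← R5 − (1/2)·R1: [0, 1, 2, -4]
R6 ← R6 + (3/2)·R1: [0, 1, -2, -16]
R3 ← R3 + (1/2)·R2: [0, 0, 2, 6]
R4 ← R4 + R2: [0, 0, 1, 3]
R5 ← R5 + (1/2)·R2: [0, 0, 0, 0]
R6 ← R6 + (1/2)·R2: [0, 0, -4, -12]
R4 ← R4 − (1/2)·R3: [0, 0, 0, 0]
R6 ← R6 + (2)·R3: [0, 0, 0, 0]
3 nonzero rows, so rank(C) = 3.
C has 4 columns; by rank–nullity, nullity = 4 − 3 = 1.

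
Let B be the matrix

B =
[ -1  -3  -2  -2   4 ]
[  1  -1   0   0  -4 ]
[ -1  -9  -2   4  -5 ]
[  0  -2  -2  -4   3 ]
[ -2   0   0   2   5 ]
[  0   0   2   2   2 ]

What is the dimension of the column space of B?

Row reduce to echelon form.
R2 ← R2 + R1: [0, -4, -2, -2, 0]
R3 ← R3 − R1: [0, -6, 0, 6, -9]
R5 ← R5 − (2)·R1: [0, 6, 4, 6, -3]
R3 ← R3 − (3/2)·R2: [0, 0, 3, 9, -9]
R4 ← R4 − (1/2)·R2: [0, 0, -1, -3, 3]
R5 ← R5 + (3/2)·R2: [0, 0, 1, 3, -3]
R4 ← R4 + (1/3)·R3: [0, 0, 0, 0, 0]
R5 ← R5 − (1/3)·R3: [0, 0, 0, 0, 0]
R6 ← R6 − (2/3)·R3: [0, 0, 0, -4, 8]
Swap R4 ↔ R6
Echelon form has 4 nonzero rows, so rank(B) = 4.
The column space has dimension equal to the rank: 4.

4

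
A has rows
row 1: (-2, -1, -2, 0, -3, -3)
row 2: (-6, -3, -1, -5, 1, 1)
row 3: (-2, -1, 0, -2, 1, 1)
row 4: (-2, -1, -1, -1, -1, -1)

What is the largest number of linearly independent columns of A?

2

Row reduce to echelon form.
R2 ← R2 − (3)·R1: [0, 0, 5, -5, 10, 10]
R3 ← R3 − R1: [0, 0, 2, -2, 4, 4]
R4 ← R4 − R1: [0, 0, 1, -1, 2, 2]
R3 ← R3 − (2/5)·R2: [0, 0, 0, 0, 0, 0]
R4 ← R4 − (1/5)·R2: [0, 0, 0, 0, 0, 0]
Echelon form has 2 nonzero rows, so rank(A) = 2.
The rank gives the maximum number of linearly independent columns: 2.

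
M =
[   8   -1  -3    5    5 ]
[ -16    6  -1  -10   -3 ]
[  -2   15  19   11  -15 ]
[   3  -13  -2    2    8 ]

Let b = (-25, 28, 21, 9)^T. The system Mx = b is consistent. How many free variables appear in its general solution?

1

Row reduce the augmented matrix [M | b].
R2 ← R2 + (2)·R1: [0, 4, -7, 0, 7, -22]
R3 ← R3 + (1/4)·R1: [0, 59/4, 73/4, 49/4, -55/4, 59/4]
R4 ← R4 − (3/8)·R1: [0, -101/8, -7/8, 1/8, 49/8, 147/8]
R3 ← R3 − (59/16)·R2: [0, 0, 705/16, 49/4, -633/16, 767/8]
R4 ← R4 + (101/32)·R2: [0, 0, -735/32, 1/8, 903/32, -817/16]
R4 ← R4 + (49/94)·R3: [0, 0, 0, 306/47, 357/47, -51/47]
The echelon form has 4 nonzero rows, and every pivot lies in the first 5 columns, so rank(M) = rank([M|b]) = 4.
The system is consistent.
Free variables = (unknowns) − (rank) = 5 − 4 = 1.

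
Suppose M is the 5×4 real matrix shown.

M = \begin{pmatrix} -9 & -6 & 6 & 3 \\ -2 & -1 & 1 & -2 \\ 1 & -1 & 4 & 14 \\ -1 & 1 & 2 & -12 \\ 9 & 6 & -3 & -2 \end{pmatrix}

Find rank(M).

3

Row reduce to echelon form.
R2 ← R2 − (2/9)·R1: [0, 1/3, -1/3, -8/3]
R3 ← R3 + (1/9)·R1: [0, -5/3, 14/3, 43/3]
R4 ← R4 − (1/9)·R1: [0, 5/3, 4/3, -37/3]
R5 ← R5 + R1: [0, 0, 3, 1]
R3 ← R3 + (5)·R2: [0, 0, 3, 1]
R4 ← R4 − (5)·R2: [0, 0, 3, 1]
R4 ← R4 − R3: [0, 0, 0, 0]
R5 ← R5 − R3: [0, 0, 0, 0]
Echelon form has 3 nonzero rows, so rank(M) = 3.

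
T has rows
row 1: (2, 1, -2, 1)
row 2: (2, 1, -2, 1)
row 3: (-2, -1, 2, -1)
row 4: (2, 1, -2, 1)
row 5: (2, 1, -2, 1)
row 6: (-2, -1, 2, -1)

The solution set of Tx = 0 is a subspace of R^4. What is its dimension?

Row reduce to echelon form.
R2 ← R2 − R1: [0, 0, 0, 0]
R3 ← R3 + R1: [0, 0, 0, 0]
R4 ← R4 − R1: [0, 0, 0, 0]
R5 ← R5 − R1: [0, 0, 0, 0]
R6 ← R6 + R1: [0, 0, 0, 0]
1 nonzero row, so rank(T) = 1.
T has 4 columns; by rank–nullity, nullity = 4 − 1 = 3.

3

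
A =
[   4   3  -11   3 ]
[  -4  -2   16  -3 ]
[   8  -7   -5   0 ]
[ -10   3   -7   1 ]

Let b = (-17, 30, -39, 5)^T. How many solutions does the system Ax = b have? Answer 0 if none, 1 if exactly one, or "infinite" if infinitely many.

Row reduce the augmented matrix [A | b].
R2 ← R2 + R1: [0, 1, 5, 0, 13]
R3 ← R3 − (2)·R1: [0, -13, 17, -6, -5]
R4 ← R4 + (5/2)·R1: [0, 21/2, -69/2, 17/2, -75/2]
R3 ← R3 + (13)·R2: [0, 0, 82, -6, 164]
R4 ← R4 − (21/2)·R2: [0, 0, -87, 17/2, -174]
R4 ← R4 + (87/82)·R3: [0, 0, 0, 175/82, 0]
The echelon form has 4 nonzero rows, and every pivot lies in the first 4 columns, so rank(A) = rank([A|b]) = 4.
The system is consistent.
rank = 4 = number of unknowns, so the solution is unique.

1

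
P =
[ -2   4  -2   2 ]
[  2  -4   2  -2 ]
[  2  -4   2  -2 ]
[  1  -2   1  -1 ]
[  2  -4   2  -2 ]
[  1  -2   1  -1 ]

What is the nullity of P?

Row reduce to echelon form.
R2 ← R2 + R1: [0, 0, 0, 0]
R3 ← R3 + R1: [0, 0, 0, 0]
R4 ← R4 + (1/2)·R1: [0, 0, 0, 0]
R5 ← R5 + R1: [0, 0, 0, 0]
R6 ← R6 + (1/2)·R1: [0, 0, 0, 0]
1 nonzero row, so rank(P) = 1.
P has 4 columns; by rank–nullity, nullity = 4 − 1 = 3.

3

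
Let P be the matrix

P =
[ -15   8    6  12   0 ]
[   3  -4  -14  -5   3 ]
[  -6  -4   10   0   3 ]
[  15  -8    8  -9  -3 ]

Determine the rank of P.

4

Row reduce to echelon form.
R2 ← R2 + (1/5)·R1: [0, -12/5, -64/5, -13/5, 3]
R3 ← R3 − (2/5)·R1: [0, -36/5, 38/5, -24/5, 3]
R4 ← R4 + R1: [0, 0, 14, 3, -3]
R3 ← R3 − (3)·R2: [0, 0, 46, 3, -6]
R4 ← R4 − (7/23)·R3: [0, 0, 0, 48/23, -27/23]
Echelon form has 4 nonzero rows, so rank(P) = 4.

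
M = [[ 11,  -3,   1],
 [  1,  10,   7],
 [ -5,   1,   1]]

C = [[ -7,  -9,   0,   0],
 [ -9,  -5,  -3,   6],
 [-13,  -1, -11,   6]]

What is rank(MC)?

3

First compute MC:
[[-63, -85,  -2, -12],
 [-188, -66, -107, 102],
 [ 13,  39, -14,  12]]
Now row reduce the product.
R2 ← R2 − (188/63)·R1: [0, 11822/63, -6365/63, 2894/21]
R3 ← R3 + (13/63)·R1: [0, 1352/63, -908/63, 200/21]
R3 ← R3 − (676/5911)·R2: [0, 0, -16896/5911, -36864/5911]
3 nonzero rows, so rank(MC) = 3.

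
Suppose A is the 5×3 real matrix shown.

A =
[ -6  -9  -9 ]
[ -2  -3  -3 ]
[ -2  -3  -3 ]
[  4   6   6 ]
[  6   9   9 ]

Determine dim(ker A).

2

Row reduce to echelon form.
R2 ← R2 − (1/3)·R1: [0, 0, 0]
R3 ← R3 − (1/3)·R1: [0, 0, 0]
R4 ← R4 + (2/3)·R1: [0, 0, 0]
R5 ← R5 + R1: [0, 0, 0]
1 nonzero row, so rank(A) = 1.
A has 3 columns; by rank–nullity, nullity = 3 − 1 = 2.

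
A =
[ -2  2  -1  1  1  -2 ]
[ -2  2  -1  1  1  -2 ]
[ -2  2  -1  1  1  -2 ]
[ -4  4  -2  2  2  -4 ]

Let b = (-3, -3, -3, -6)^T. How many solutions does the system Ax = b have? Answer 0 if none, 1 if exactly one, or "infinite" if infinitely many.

infinite

Row reduce the augmented matrix [A | b].
R2 ← R2 − R1: [0, 0, 0, 0, 0, 0, 0]
R3 ← R3 − R1: [0, 0, 0, 0, 0, 0, 0]
R4 ← R4 − (2)·R1: [0, 0, 0, 0, 0, 0, 0]
The echelon form has 1 nonzero rows, and every pivot lies in the first 6 columns, so rank(A) = rank([A|b]) = 1.
The system is consistent.
rank = 1 < 6 unknowns, so there are infinitely many solutions.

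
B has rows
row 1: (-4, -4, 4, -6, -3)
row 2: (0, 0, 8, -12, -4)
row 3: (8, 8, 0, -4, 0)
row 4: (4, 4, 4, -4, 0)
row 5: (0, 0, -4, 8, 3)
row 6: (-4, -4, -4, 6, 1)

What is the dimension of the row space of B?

Row reduce to echelon form.
R3 ← R3 + (2)·R1: [0, 0, 8, -16, -6]
R4 ← R4 + R1: [0, 0, 8, -10, -3]
R6 ← R6 − R1: [0, 0, -8, 12, 4]
R3 ← R3 − R2: [0, 0, 0, -4, -2]
R4 ← R4 − R2: [0, 0, 0, 2, 1]
R5 ← R5 + (1/2)·R2: [0, 0, 0, 2, 1]
R6 ← R6 + R2: [0, 0, 0, 0, 0]
R4 ← R4 + (1/2)·R3: [0, 0, 0, 0, 0]
R5 ← R5 + (1/2)·R3: [0, 0, 0, 0, 0]
Echelon form has 3 nonzero rows, so rank(B) = 3.
The row space has dimension equal to the rank: 3.

3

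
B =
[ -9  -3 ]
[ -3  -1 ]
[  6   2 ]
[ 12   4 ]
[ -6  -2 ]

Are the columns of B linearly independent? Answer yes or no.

no

Row reduce B to echelon form.
R2 ← R2 − (1/3)·R1: [0, 0]
R3 ← R3 + (2/3)·R1: [0, 0]
R4 ← R4 + (4/3)·R1: [0, 0]
R5 ← R5 − (2/3)·R1: [0, 0]
1 pivot among 2 columns.
Only 1 < 2 pivot columns, so the columns are linearly dependent.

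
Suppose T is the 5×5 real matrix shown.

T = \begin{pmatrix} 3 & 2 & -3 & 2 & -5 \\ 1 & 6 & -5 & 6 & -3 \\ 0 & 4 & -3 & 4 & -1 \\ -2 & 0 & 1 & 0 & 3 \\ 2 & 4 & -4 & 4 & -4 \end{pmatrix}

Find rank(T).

2

Row reduce to echelon form.
R2 ← R2 − (1/3)·R1: [0, 16/3, -4, 16/3, -4/3]
R4 ← R4 + (2/3)·R1: [0, 4/3, -1, 4/3, -1/3]
R5 ← R5 − (2/3)·R1: [0, 8/3, -2, 8/3, -2/3]
R3 ← R3 − (3/4)·R2: [0, 0, 0, 0, 0]
R4 ← R4 − (1/4)·R2: [0, 0, 0, 0, 0]
R5 ← R5 − (1/2)·R2: [0, 0, 0, 0, 0]
Echelon form has 2 nonzero rows, so rank(T) = 2.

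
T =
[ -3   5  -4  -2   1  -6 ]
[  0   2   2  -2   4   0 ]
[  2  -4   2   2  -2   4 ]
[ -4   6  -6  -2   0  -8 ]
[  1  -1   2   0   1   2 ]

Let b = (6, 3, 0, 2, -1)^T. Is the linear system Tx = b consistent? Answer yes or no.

no

Row reduce the augmented matrix [T | b].
R3 ← R3 + (2/3)·R1: [0, -2/3, -2/3, 2/3, -4/3, 0, 4]
R4 ← R4 − (4/3)·R1: [0, -2/3, -2/3, 2/3, -4/3, 0, -6]
R5 ← R5 + (1/3)·R1: [0, 2/3, 2/3, -2/3, 4/3, 0, 1]
R3 ← R3 + (1/3)·R2: [0, 0, 0, 0, 0, 0, 5]
R4 ← R4 + (1/3)·R2: [0, 0, 0, 0, 0, 0, -5]
R5 ← R5 − (1/3)·R2: [0, 0, 0, 0, 0, 0, 0]
R4 ← R4 + R3: [0, 0, 0, 0, 0, 0, 0]
The echelon form has 3 nonzero rows; the last pivot sits in the augmented column, so rank(T) = 2 but rank([T|b]) = 3.
Since the ranks differ, the system is inconsistent.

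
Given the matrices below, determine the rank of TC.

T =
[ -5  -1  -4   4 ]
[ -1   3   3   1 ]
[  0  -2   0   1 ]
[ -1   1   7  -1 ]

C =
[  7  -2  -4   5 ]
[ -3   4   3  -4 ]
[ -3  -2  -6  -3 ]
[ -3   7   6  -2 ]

First compute TC:
[[-32,  42,  65, -17],
 [-28,  15,   1, -28],
 [  3,  -1,   0,   6],
 [-28, -15, -41, -28]]
Now row reduce the product.
R2 ← R2 − (7/8)·R1: [0, -87/4, -447/8, -105/8]
R3 ← R3 + (3/32)·R1: [0, 47/16, 195/32, 141/32]
R4 ← R4 − (7/8)·R1: [0, -207/4, -783/8, -105/8]
R3 ← R3 + (47/348)·R2: [0, 0, -337/232, 611/232]
R4 ← R4 − (69/29)·R2: [0, 0, 1017/29, 525/29]
R4 ← R4 + (8136/337)·R3: [0, 0, 0, 27528/337]
4 nonzero rows, so rank(TC) = 4.

4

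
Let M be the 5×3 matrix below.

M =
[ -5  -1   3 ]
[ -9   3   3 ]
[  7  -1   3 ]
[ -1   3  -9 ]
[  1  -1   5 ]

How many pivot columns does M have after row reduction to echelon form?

3

Row reduce to echelon form.
R2 ← R2 − (9/5)·R1: [0, 24/5, -12/5]
R3 ← R3 + (7/5)·R1: [0, -12/5, 36/5]
R4 ← R4 − (1/5)·R1: [0, 16/5, -48/5]
R5 ← R5 + (1/5)·R1: [0, -6/5, 28/5]
R3 ← R3 + (1/2)·R2: [0, 0, 6]
R4 ← R4 − (2/3)·R2: [0, 0, -8]
R5 ← R5 + (1/4)·R2: [0, 0, 5]
R4 ← R4 + (4/3)·R3: [0, 0, 0]
R5 ← R5 − (5/6)·R3: [0, 0, 0]
Echelon form has 3 nonzero rows, so rank(M) = 3.
Each nonzero row contributes one pivot column: 3 pivot columns.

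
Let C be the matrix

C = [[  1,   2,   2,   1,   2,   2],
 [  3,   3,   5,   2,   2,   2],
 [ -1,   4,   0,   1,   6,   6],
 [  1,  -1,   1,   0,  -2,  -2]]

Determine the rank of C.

Row reduce to echelon form.
R2 ← R2 − (3)·R1: [0, -3, -1, -1, -4, -4]
R3 ← R3 + R1: [0, 6, 2, 2, 8, 8]
R4 ← R4 − R1: [0, -3, -1, -1, -4, -4]
R3 ← R3 + (2)·R2: [0, 0, 0, 0, 0, 0]
R4 ← R4 − R2: [0, 0, 0, 0, 0, 0]
Echelon form has 2 nonzero rows, so rank(C) = 2.

2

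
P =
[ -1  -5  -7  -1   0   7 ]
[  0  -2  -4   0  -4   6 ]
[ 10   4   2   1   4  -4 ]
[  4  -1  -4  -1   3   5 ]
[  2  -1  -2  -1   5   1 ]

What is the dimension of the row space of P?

4

Row reduce to echelon form.
R3 ← R3 + (10)·R1: [0, -46, -68, -9, 4, 66]
R4 ← R4 + (4)·R1: [0, -21, -32, -5, 3, 33]
R5 ← R5 + (2)·R1: [0, -11, -16, -3, 5, 15]
R3 ← R3 − (23)·R2: [0, 0, 24, -9, 96, -72]
R4 ← R4 − (21/2)·R2: [0, 0, 10, -5, 45, -30]
R5 ← R5 − (11/2)·R2: [0, 0, 6, -3, 27, -18]
R4 ← R4 − (5/12)·R3: [0, 0, 0, -5/4, 5, 0]
R5 ← R5 − (1/4)·R3: [0, 0, 0, -3/4, 3, 0]
R5 ← R5 − (3/5)·R4: [0, 0, 0, 0, 0, 0]
Echelon form has 4 nonzero rows, so rank(P) = 4.
The row space has dimension equal to the rank: 4.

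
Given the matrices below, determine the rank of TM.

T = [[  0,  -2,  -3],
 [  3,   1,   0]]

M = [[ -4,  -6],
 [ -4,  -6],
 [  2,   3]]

1

First compute TM:
[[  2,   3],
 [-16, -24]]
Now row reduce the product.
R2 ← R2 + (8)·R1: [0, 0]
1 nonzero row, so rank(TM) = 1.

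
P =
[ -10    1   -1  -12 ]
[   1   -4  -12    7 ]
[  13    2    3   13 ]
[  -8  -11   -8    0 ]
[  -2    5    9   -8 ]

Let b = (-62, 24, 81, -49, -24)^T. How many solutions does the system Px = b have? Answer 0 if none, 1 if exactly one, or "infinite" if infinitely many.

infinite

Row reduce the augmented matrix [P | b].
R2 ← R2 + (1/10)·R1: [0, -39/10, -121/10, 29/5, 89/5]
R3 ← R3 + (13/10)·R1: [0, 33/10, 17/10, -13/5, 2/5]
R4 ← R4 − (4/5)·R1: [0, -59/5, -36/5, 48/5, 3/5]
R5 ← R5 − (1/5)·R1: [0, 24/5, 46/5, -28/5, -58/5]
R3 ← R3 + (11/13)·R2: [0, 0, -111/13, 30/13, 201/13]
R4 ← R4 − (118/39)·R2: [0, 0, 1147/39, -310/39, -2077/39]
R5 ← R5 + (16/13)·R2: [0, 0, -74/13, 20/13, 134/13]
R4 ← R4 + (31/9)·R3: [0, 0, 0, 0, 0]
R5 ← R5 − (2/3)·R3: [0, 0, 0, 0, 0]
The echelon form has 3 nonzero rows, and every pivot lies in the first 4 columns, so rank(P) = rank([P|b]) = 3.
The system is consistent.
rank = 3 < 4 unknowns, so there are infinitely many solutions.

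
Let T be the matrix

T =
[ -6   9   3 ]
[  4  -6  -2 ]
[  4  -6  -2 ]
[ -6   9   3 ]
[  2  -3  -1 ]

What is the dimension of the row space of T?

Row reduce to echelon form.
R2 ← R2 + (2/3)·R1: [0, 0, 0]
R3 ← R3 + (2/3)·R1: [0, 0, 0]
R4 ← R4 − R1: [0, 0, 0]
R5 ← R5 + (1/3)·R1: [0, 0, 0]
Echelon form has 1 nonzero row, so rank(T) = 1.
The row space has dimension equal to the rank: 1.

1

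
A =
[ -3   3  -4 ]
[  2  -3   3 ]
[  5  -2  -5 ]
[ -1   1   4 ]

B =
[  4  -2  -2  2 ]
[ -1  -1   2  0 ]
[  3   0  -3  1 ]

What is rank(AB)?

First compute AB:
[[-27,   3,  24, -10],
 [ 20,  -1, -19,   7],
 [  7,  -8,   1,   5],
 [  7,   1,  -8,   2]]
Now row reduce the product.
R2 ← R2 + (20/27)·R1: [0, 11/9, -11/9, -11/27]
R3 ← R3 + (7/27)·R1: [0, -65/9, 65/9, 65/27]
R4 ← R4 + (7/27)·R1: [0, 16/9, -16/9, -16/27]
R3 ← R3 + (65/11)·R2: [0, 0, 0, 0]
R4 ← R4 − (16/11)·R2: [0, 0, 0, 0]
2 nonzero rows, so rank(AB) = 2.

2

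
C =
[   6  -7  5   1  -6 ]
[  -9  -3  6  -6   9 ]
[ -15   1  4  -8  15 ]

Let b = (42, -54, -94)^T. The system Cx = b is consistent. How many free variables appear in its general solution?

Row reduce the augmented matrix [C | b].
R2 ← R2 + (3/2)·R1: [0, -27/2, 27/2, -9/2, 0, 9]
R3 ← R3 + (5/2)·R1: [0, -33/2, 33/2, -11/2, 0, 11]
R3 ← R3 − (11/9)·R2: [0, 0, 0, 0, 0, 0]
The echelon form has 2 nonzero rows, and every pivot lies in the first 5 columns, so rank(C) = rank([C|b]) = 2.
The system is consistent.
Free variables = (unknowns) − (rank) = 5 − 2 = 3.

3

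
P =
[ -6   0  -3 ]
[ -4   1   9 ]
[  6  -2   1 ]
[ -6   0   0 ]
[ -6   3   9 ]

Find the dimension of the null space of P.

Row reduce to echelon form.
R2 ← R2 − (2/3)·R1: [0, 1, 11]
R3 ← R3 + R1: [0, -2, -2]
R4 ← R4 − R1: [0, 0, 3]
R5 ← R5 − R1: [0, 3, 12]
R3 ← R3 + (2)·R2: [0, 0, 20]
R5 ← R5 − (3)·R2: [0, 0, -21]
R4 ← R4 − (3/20)·R3: [0, 0, 0]
R5 ← R5 + (21/20)·R3: [0, 0, 0]
3 nonzero rows, so rank(P) = 3.
P has 3 columns; by rank–nullity, nullity = 3 − 3 = 0.

0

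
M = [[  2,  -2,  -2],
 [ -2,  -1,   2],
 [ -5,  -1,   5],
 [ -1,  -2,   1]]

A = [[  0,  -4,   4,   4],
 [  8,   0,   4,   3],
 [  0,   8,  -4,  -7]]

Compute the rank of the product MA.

First compute MA:
[[-16, -24,   8,  16],
 [ -8,  24, -20, -25],
 [ -8,  60, -44, -58],
 [-16,  12, -16, -17]]
Now row reduce the product.
R2 ← R2 − (1/2)·R1: [0, 36, -24, -33]
R3 ← R3 − (1/2)·R1: [0, 72, -48, -66]
R4 ← R4 − R1: [0, 36, -24, -33]
R3 ← R3 − (2)·R2: [0, 0, 0, 0]
R4 ← R4 − R2: [0, 0, 0, 0]
2 nonzero rows, so rank(MA) = 2.

2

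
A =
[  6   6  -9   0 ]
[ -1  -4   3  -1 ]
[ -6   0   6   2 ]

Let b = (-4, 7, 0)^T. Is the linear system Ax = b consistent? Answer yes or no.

no

Row reduce the augmented matrix [A | b].
R2 ← R2 + (1/6)·R1: [0, -3, 3/2, -1, 19/3]
R3 ← R3 + R1: [0, 6, -3, 2, -4]
R3 ← R3 + (2)·R2: [0, 0, 0, 0, 26/3]
The echelon form has 3 nonzero rows; the last pivot sits in the augmented column, so rank(A) = 2 but rank([A|b]) = 3.
Since the ranks differ, the system is inconsistent.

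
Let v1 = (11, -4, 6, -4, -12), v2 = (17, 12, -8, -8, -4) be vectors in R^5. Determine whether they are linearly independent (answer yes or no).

yes

Form the matrix with these vectors as rows and row reduce.
R2 ← R2 − (17/11)·R1: [0, 200/11, -190/11, -20/11, 160/11]
2 nonzero rows, so the 2 vectors span a space of dimension 2.
Since 2 = 2, the vectors are linearly independent.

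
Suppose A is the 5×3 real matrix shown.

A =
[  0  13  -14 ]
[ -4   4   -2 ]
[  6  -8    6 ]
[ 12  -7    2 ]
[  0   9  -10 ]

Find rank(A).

3

Row reduce to echelon form.
Swap R1 ↔ R2
R3 ← R3 + (3/2)·R1: [0, -2, 3]
R4 ← R4 + (3)·R1: [0, 5, -4]
R3 ← R3 + (2/13)·R2: [0, 0, 11/13]
R4 ← R4 − (5/13)·R2: [0, 0, 18/13]
R5 ← R5 − (9/13)·R2: [0, 0, -4/13]
R4 ← R4 − (18/11)·R3: [0, 0, 0]
R5 ← R5 + (4/11)·R3: [0, 0, 0]
Echelon form has 3 nonzero rows, so rank(A) = 3.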